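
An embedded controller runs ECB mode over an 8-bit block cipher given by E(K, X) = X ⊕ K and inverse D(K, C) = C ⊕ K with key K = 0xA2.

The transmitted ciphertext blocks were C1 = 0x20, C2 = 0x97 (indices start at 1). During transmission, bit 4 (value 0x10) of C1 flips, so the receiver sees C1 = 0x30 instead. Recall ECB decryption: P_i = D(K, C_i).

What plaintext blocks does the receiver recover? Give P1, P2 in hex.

P1 = 0x92, P2 = 0x35

Only C1 changed, to 0x30. In ECB, a change in C_i affects only P_i. Decrypting the received ciphertext:
P1: D(K, 0x30) = 0x92.
P2: D(K, 0x97) = 0x35.
Blocks that differ from the original plaintext: P1.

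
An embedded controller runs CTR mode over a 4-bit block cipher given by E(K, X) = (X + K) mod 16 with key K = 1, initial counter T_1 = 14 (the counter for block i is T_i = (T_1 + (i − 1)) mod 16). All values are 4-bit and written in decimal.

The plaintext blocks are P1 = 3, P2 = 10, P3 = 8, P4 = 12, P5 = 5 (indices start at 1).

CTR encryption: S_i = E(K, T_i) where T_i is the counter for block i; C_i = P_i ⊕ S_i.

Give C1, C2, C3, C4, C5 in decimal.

C1 = 12, C2 = 10, C3 = 9, C4 = 14, C5 = 6

C1: T = 14, S = E(K, T) = 15; 3 ⊕ 15 = 12.
C2: T = 15, S = E(K, T) = 0; 10 ⊕ 0 = 10.
C3: T = 0, S = E(K, T) = 1; 8 ⊕ 1 = 9.
C4: T = 1, S = E(K, T) = 2; 12 ⊕ 2 = 14.
C5: T = 2, S = E(K, T) = 3; 5 ⊕ 3 = 6.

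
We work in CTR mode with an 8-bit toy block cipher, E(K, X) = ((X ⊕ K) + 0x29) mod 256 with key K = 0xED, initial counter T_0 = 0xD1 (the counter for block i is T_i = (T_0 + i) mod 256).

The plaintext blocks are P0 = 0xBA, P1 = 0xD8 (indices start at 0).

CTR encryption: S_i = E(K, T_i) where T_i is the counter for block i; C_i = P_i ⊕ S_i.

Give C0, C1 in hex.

C0: T = 0xD1, S = E(K, T) = 0x65; 0xBA ⊕ 0x65 = 0xDF.
C1: T = 0xD2, S = E(K, T) = 0x68; 0xD8 ⊕ 0x68 = 0xB0.

C0 = 0xDF, C1 = 0xB0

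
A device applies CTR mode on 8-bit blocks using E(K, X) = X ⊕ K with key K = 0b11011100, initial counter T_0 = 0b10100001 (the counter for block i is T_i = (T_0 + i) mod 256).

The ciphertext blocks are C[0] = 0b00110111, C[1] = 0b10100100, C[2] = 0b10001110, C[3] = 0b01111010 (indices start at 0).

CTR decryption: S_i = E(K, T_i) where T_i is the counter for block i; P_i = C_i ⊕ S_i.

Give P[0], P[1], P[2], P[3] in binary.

P[0] = 0b01001010, P[1] = 0b11011010, P[2] = 0b11110001, P[3] = 0b00000010

P[0]: T = 0b10100001, S = E(K, T) = 0b01111101; 0b00110111 ⊕ 0b01111101 = 0b01001010.
P[1]: T = 0b10100010, S = E(K, T) = 0b01111110; 0b10100100 ⊕ 0b01111110 = 0b11011010.
P[2]: T = 0b10100011, S = E(K, T) = 0b01111111; 0b10001110 ⊕ 0b01111111 = 0b11110001.
P[3]: T = 0b10100100, S = E(K, T) = 0b01111000; 0b01111010 ⊕ 0b01111000 = 0b00000010.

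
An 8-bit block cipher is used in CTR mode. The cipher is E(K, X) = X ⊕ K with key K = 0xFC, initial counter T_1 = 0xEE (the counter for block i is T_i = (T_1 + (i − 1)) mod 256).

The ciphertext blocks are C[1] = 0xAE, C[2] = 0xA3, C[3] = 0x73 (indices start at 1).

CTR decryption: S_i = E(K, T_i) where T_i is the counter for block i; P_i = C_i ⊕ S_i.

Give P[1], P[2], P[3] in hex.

P[1]: T = 0xEE, S = E(K, T) = 0x12; 0xAE ⊕ 0x12 = 0xBC.
P[2]: T = 0xEF, S = E(K, T) = 0x13; 0xA3 ⊕ 0x13 = 0xB0.
P[3]: T = 0xF0, S = E(K, T) = 0x0C; 0x73 ⊕ 0x0C = 0x7F.

P[1] = 0xBC, P[2] = 0xB0, P[3] = 0x7F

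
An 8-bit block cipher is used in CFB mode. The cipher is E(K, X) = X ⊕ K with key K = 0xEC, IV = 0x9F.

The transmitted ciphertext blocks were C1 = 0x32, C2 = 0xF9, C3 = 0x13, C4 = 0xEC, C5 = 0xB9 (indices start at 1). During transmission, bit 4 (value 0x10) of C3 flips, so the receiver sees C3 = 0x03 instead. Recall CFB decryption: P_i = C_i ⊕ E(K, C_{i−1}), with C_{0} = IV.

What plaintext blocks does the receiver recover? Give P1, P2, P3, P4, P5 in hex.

Only C3 changed, to 0x03. In CFB, a change in C_i flips the same bit in P_i and garbles P_{i+1}. Decrypting the received ciphertext:
P1: E(K, 0x9F) = 0x73; 0x32 ⊕ 0x73 = 0x41.
P2: E(K, 0x32) = 0xDE; 0xF9 ⊕ 0xDE = 0x27.
P3: E(K, 0xF9) = 0x15; 0x03 ⊕ 0x15 = 0x16.
P4: E(K, 0x03) = 0xEF; 0xEC ⊕ 0xEF = 0x03.
P5: E(K, 0xEC) = 0x00; 0xB9 ⊕ 0x00 = 0xB9.
Blocks that differ from the original plaintext: P3, P4.

P1 = 0x41, P2 = 0x27, P3 = 0x16, P4 = 0x03, P5 = 0xB9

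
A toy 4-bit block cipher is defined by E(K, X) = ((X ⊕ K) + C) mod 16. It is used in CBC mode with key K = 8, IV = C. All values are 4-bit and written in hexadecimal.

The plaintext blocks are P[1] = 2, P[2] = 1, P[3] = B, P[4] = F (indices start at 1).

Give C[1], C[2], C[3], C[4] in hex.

C[1] = 2, C[2] = 7, C[3] = 0, C[4] = 3

CBC encryption: C_i = E(K, P_i ⊕ C_{i−1}), with C_{0} = IV.
C[1]: P[1] ⊕ C = E; E(K, E) = 2.
C[2]: P[2] ⊕ 2 = 3; E(K, 3) = 7.
C[3]: P[3] ⊕ 7 = C; E(K, C) = 0.
C[4]: P[4] ⊕ 0 = F; E(K, F) = 3.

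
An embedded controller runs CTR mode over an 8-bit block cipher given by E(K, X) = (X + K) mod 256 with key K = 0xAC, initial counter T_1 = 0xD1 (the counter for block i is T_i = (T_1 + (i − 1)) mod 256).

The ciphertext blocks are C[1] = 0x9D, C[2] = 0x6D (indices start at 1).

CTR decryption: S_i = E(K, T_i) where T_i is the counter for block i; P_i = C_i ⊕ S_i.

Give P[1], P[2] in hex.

P[1] = 0xE0, P[2] = 0x13

P[1]: T = 0xD1, S = E(K, T) = 0x7D; 0x9D ⊕ 0x7D = 0xE0.
P[2]: T = 0xD2, S = E(K, T) = 0x7E; 0x6D ⊕ 0x7E = 0x13.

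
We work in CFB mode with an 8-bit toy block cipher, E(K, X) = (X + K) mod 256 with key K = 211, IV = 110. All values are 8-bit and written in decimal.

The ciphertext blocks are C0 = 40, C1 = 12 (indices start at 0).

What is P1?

P1 = 247

CFB decryption: P_i = C_i ⊕ E(K, C_{i−1}), with C_{−1} = IV.
P1: E(K, 40) = 251; 12 ⊕ 251 = 247.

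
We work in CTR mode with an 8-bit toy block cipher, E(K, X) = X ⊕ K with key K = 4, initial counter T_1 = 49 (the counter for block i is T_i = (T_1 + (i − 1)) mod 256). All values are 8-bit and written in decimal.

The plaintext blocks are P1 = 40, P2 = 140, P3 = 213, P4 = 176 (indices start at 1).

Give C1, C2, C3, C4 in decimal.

CTR encryption: S_i = E(K, T_i) where T_i is the counter for block i; C_i = P_i ⊕ S_i.
C1: T = 49, S = E(K, T) = 53; 40 ⊕ 53 = 29.
C2: T = 50, S = E(K, T) = 54; 140 ⊕ 54 = 186.
C3: T = 51, S = E(K, T) = 55; 213 ⊕ 55 = 226.
C4: T = 52, S = E(K, T) = 48; 176 ⊕ 48 = 128.

C1 = 29, C2 = 186, C3 = 226, C4 = 128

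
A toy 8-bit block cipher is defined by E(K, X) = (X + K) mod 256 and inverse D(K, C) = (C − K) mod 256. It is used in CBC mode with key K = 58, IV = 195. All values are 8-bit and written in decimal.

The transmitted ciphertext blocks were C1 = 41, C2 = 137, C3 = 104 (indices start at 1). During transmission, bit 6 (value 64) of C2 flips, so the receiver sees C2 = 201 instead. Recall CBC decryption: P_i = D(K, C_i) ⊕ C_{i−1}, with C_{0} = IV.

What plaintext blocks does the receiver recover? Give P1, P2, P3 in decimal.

P1 = 44, P2 = 166, P3 = 231

Only C2 changed, to 201. In CBC, a change in C_i garbles P_i and flips the same bit in P_{i+1}. Decrypting the received ciphertext:
P1: D(K, 41) = 239; 239 ⊕ 195 = 44.
P2: D(K, 201) = 143; 143 ⊕ 41 = 166.
P3: D(K, 104) = 46; 46 ⊕ 201 = 231.
Blocks that differ from the original plaintext: P2, P3.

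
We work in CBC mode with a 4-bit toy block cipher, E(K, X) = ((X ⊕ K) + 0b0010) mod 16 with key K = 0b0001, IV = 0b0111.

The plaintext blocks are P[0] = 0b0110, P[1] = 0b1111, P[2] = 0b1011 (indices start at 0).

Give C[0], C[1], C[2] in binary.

C[0] = 0b0010, C[1] = 0b1110, C[2] = 0b0110

CBC encryption: C_i = E(K, P_i ⊕ C_{i−1}), with C_{−1} = IV.
C[0]: P[0] ⊕ 0b0111 = 0b0001; E(K, 0b0001) = 0b0010.
C[1]: P[1] ⊕ 0b0010 = 0b1101; E(K, 0b1101) = 0b1110.
C[2]: P[2] ⊕ 0b1110 = 0b0101; E(K, 0b0101) = 0b0110.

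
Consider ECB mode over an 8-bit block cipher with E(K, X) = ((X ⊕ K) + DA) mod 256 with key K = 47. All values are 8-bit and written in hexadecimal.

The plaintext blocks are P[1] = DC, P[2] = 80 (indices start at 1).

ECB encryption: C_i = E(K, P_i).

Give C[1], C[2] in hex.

C[1]: E(K, DC) = 75.
C[2]: E(K, 80) = A1.

C[1] = 75, C[2] = A1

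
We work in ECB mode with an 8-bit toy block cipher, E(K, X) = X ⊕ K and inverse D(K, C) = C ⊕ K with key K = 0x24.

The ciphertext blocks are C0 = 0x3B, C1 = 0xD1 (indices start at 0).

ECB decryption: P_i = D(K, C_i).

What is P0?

P0 = 0x1F

P0: D(K, 0x3B) = 0x1F.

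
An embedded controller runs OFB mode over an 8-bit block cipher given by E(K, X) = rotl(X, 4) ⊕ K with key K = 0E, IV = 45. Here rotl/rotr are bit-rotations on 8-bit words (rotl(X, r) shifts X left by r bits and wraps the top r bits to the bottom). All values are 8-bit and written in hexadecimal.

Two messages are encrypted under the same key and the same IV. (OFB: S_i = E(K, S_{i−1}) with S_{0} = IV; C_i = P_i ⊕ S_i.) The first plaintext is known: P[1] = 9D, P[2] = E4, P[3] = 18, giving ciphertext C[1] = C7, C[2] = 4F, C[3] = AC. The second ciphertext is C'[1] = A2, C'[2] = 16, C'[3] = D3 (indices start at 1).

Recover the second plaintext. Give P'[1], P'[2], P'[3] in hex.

In OFB with a reused IV, both messages share the same keystream S_i, so C_i ⊕ C'_i = P_i ⊕ P'_i and thus P'_i = P_i ⊕ C_i ⊕ C'_i.
P'[1]: 9D ⊕ C7 ⊕ A2 = F8.
P'[2]: E4 ⊕ 4F ⊕ 16 = BD.
P'[3]: 18 ⊕ AC ⊕ D3 = 67.

P'[1] = F8, P'[2] = BD, P'[3] = 67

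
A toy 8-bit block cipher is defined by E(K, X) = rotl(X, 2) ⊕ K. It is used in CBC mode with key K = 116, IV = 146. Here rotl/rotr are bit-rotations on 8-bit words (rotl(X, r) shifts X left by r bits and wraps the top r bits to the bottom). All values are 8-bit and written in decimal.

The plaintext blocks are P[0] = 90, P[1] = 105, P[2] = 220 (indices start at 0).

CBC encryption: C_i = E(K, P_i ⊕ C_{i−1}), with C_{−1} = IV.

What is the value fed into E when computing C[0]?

C[0]: P[0] ⊕ 146 = 200; E(K, 200) = 87.
So the input to E for block [0] is 200.

200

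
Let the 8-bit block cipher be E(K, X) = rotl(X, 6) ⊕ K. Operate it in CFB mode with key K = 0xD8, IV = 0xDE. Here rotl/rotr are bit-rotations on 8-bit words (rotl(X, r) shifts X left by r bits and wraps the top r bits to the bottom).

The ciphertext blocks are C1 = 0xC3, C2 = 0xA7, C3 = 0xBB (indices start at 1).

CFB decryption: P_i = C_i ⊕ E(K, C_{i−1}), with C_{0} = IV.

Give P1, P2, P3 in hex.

P1 = 0xAC, P2 = 0x8F, P3 = 0x8A

P1: E(K, 0xDE) = 0x6F; 0xC3 ⊕ 0x6F = 0xAC.
P2: E(K, 0xC3) = 0x28; 0xA7 ⊕ 0x28 = 0x8F.
P3: E(K, 0xA7) = 0x31; 0xBB ⊕ 0x31 = 0x8A.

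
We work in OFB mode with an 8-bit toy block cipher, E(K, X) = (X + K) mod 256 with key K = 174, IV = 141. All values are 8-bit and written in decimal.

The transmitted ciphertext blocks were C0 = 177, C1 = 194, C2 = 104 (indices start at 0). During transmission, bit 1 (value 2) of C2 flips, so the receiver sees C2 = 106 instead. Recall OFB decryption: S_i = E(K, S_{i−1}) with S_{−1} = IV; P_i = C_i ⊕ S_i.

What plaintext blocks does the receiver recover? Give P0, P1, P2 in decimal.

P0 = 138, P1 = 43, P2 = 253

Only C2 changed, to 106. In OFB, a change in C_i flips the same bit in P_i only; the keystream is unaffected. Decrypting the received ciphertext:
P0: S = E(K, 141) = 59; 177 ⊕ 59 = 138.
P1: S = E(K, 59) = 233; 194 ⊕ 233 = 43.
P2: S = E(K, 233) = 151; 106 ⊕ 151 = 253.
Blocks that differ from the original plaintext: P2.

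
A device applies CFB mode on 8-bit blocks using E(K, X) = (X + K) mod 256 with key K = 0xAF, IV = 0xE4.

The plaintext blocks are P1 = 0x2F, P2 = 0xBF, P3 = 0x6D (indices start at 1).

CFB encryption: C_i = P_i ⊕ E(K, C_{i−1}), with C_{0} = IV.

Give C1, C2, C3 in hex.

C1: E(K, 0xE4) = 0x93; 0x2F ⊕ 0x93 = 0xBC.
C2: E(K, 0xBC) = 0x6B; 0xBF ⊕ 0x6B = 0xD4.
C3: E(K, 0xD4) = 0x83; 0x6D ⊕ 0x83 = 0xEE.

C1 = 0xBC, C2 = 0xD4, C3 = 0xEE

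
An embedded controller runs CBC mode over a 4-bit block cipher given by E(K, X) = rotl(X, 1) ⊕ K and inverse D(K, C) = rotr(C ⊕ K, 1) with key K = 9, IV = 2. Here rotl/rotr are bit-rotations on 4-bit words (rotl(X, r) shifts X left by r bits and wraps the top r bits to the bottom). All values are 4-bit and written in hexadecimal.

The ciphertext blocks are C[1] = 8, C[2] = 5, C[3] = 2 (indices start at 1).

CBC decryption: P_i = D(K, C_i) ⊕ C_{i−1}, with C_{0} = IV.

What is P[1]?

P[1] = A

P[1]: D(K, 8) = 8; 8 ⊕ 2 = A.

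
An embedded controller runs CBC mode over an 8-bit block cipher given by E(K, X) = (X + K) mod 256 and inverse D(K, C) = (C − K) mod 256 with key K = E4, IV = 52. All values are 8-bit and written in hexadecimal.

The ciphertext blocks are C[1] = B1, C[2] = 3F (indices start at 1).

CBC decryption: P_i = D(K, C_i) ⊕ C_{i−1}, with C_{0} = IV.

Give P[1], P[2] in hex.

P[1]: D(K, B1) = CD; CD ⊕ 52 = 9F.
P[2]: D(K, 3F) = 5B; 5B ⊕ B1 = EA.

P[1] = 9F, P[2] = EA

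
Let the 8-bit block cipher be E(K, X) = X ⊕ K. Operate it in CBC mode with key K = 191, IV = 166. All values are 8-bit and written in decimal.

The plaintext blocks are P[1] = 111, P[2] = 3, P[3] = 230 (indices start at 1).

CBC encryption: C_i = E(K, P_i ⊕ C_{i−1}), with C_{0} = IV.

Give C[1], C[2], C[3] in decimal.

C[1] = 118, C[2] = 202, C[3] = 147

C[1]: P[1] ⊕ 166 = 201; E(K, 201) = 118.
C[2]: P[2] ⊕ 118 = 117; E(K, 117) = 202.
C[3]: P[3] ⊕ 202 = 44; E(K, 44) = 147.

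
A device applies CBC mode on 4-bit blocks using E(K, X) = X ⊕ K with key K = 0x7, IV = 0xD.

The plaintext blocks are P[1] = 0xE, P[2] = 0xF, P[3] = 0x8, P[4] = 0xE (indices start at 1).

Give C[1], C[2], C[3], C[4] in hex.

C[1] = 0x4, C[2] = 0xC, C[3] = 0x3, C[4] = 0xA

CBC encryption: C_i = E(K, P_i ⊕ C_{i−1}), with C_{0} = IV.
C[1]: P[1] ⊕ 0xD = 0x3; E(K, 0x3) = 0x4.
C[2]: P[2] ⊕ 0x4 = 0xB; E(K, 0xB) = 0xC.
C[3]: P[3] ⊕ 0xC = 0x4; E(K, 0x4) = 0x3.
C[4]: P[4] ⊕ 0x3 = 0xD; E(K, 0xD) = 0xA.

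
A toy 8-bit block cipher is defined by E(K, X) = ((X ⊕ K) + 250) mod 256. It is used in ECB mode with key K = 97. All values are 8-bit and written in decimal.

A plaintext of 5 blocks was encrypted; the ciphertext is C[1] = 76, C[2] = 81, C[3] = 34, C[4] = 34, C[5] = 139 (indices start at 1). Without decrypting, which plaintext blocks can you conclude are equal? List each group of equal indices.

P[3] = P[4]

ECB encrypts each block independently with the same key, so equal ciphertext blocks imply equal plaintext blocks.
C[3] = C[4] = 34, so P[3] = P[4].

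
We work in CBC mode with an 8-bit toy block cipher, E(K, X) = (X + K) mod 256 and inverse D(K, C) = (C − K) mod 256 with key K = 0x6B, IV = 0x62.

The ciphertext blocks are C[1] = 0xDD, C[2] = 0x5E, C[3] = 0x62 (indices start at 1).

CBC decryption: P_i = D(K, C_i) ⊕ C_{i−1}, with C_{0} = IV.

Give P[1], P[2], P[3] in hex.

P[1]: D(K, 0xDD) = 0x72; 0x72 ⊕ 0x62 = 0x10.
P[2]: D(K, 0x5E) = 0xF3; 0xF3 ⊕ 0xDD = 0x2E.
P[3]: D(K, 0x62) = 0xF7; 0xF7 ⊕ 0x5E = 0xA9.

P[1] = 0x10, P[2] = 0x2E, P[3] = 0xA9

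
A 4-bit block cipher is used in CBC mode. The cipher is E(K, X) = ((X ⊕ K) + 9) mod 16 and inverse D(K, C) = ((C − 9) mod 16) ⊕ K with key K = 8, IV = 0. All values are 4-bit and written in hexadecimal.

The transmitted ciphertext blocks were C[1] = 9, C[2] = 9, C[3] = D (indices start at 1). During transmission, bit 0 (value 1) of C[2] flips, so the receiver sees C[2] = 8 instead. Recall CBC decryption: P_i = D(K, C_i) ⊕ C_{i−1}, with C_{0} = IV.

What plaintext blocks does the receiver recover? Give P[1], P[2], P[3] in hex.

P[1] = 8, P[2] = E, P[3] = 4

Only C[2] changed, to 8. In CBC, a change in C_i garbles P_i and flips the same bit in P_{i+1}. Decrypting the received ciphertext:
P[1]: D(K, 9) = 8; 8 ⊕ 0 = 8.
P[2]: D(K, 8) = 7; 7 ⊕ 9 = E.
P[3]: D(K, D) = C; C ⊕ 8 = 4.
Blocks that differ from the original plaintext: P[2], P[3].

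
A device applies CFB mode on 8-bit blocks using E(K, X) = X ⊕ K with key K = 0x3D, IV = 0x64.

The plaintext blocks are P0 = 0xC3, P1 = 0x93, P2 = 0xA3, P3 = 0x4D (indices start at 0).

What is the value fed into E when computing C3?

0xAA

CFB encryption: C_i = P_i ⊕ E(K, C_{i−1}), with C_{−1} = IV.
C0: E(K, 0x64) = 0x59; 0xC3 ⊕ 0x59 = 0x9A.
C1: E(K, 0x9A) = 0xA7; 0x93 ⊕ 0xA7 = 0x34.
C2: E(K, 0x34) = 0x09; 0xA3 ⊕ 0x09 = 0xAA.
C3: E(K, 0xAA) = 0x97; 0x4D ⊕ 0x97 = 0xDA.
So the input to E for block 3 is 0xAA.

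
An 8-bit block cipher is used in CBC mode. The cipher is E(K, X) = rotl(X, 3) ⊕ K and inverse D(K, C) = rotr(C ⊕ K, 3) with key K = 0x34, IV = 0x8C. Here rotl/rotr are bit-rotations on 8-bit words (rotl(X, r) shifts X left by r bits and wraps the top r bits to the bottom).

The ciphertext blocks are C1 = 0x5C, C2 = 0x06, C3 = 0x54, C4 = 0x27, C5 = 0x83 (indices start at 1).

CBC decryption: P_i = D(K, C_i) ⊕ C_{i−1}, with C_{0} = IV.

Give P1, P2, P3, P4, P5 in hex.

P1: D(K, 0x5C) = 0x0D; 0x0D ⊕ 0x8C = 0x81.
P2: D(K, 0x06) = 0x46; 0x46 ⊕ 0x5C = 0x1A.
P3: D(K, 0x54) = 0x0C; 0x0C ⊕ 0x06 = 0x0A.
P4: D(K, 0x27) = 0x62; 0x62 ⊕ 0x54 = 0x36.
P5: D(K, 0x83) = 0xF6; 0xF6 ⊕ 0x27 = 0xD1.

P1 = 0x81, P2 = 0x1A, P3 = 0x0A, P4 = 0x36, P5 = 0xD1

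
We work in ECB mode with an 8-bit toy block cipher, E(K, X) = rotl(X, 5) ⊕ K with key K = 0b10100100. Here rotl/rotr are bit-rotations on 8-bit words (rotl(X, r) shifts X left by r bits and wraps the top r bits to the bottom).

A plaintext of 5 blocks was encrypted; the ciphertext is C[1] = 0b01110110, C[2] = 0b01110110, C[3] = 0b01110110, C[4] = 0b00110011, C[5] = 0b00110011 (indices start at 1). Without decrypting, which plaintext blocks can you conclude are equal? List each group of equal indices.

ECB encrypts each block independently with the same key, so equal ciphertext blocks imply equal plaintext blocks.
C[1] = C[2] = C[3] = 0b01110110, so P[1] = P[2] = P[3].
C[4] = C[5] = 0b00110011, so P[4] = P[5].

P[1] = P[2] = P[3]; P[4] = P[5]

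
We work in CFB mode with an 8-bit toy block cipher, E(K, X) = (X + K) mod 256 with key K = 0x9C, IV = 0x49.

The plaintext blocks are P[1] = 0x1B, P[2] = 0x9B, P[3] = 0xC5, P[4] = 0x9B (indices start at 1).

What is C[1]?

C[1] = 0xFE

CFB encryption: C_i = P_i ⊕ E(K, C_{i−1}), with C_{0} = IV.
C[1]: E(K, 0x49) = 0xE5; 0x1B ⊕ 0xE5 = 0xFE.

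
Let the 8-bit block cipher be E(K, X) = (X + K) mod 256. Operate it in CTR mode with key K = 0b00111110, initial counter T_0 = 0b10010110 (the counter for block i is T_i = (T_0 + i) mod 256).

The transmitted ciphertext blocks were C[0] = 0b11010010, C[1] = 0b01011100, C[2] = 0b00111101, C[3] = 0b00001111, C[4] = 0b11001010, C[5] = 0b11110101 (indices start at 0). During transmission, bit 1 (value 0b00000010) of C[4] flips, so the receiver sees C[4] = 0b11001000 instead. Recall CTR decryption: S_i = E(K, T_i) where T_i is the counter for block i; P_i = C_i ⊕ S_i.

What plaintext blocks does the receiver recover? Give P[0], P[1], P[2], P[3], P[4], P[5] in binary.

Only C[4] changed, to 0b11001000. In CTR, a change in C_i flips the same bit in P_i only; the keystream is unaffected. Decrypting the received ciphertext:
P[0]: T = 0b10010110, S = E(K, T) = 0b11010100; 0b11010010 ⊕ 0b11010100 = 0b00000110.
P[1]: T = 0b10010111, S = E(K, T) = 0b11010101; 0b01011100 ⊕ 0b11010101 = 0b10001001.
P[2]: T = 0b10011000, S = E(K, T) = 0b11010110; 0b00111101 ⊕ 0b11010110 = 0b11101011.
P[3]: T = 0b10011001, S = E(K, T) = 0b11010111; 0b00001111 ⊕ 0b11010111 = 0b11011000.
P[4]: T = 0b10011010, S = E(K, T) = 0b11011000; 0b11001000 ⊕ 0b11011000 = 0b00010000.
P[5]: T = 0b10011011, S = E(K, T) = 0b11011001; 0b11110101 ⊕ 0b11011001 = 0b00101100.
Blocks that differ from the original plaintext: P[4].

P[0] = 0b00000110, P[1] = 0b10001001, P[2] = 0b11101011, P[3] = 0b11011000, P[4] = 0b00010000, P[5] = 0b00101100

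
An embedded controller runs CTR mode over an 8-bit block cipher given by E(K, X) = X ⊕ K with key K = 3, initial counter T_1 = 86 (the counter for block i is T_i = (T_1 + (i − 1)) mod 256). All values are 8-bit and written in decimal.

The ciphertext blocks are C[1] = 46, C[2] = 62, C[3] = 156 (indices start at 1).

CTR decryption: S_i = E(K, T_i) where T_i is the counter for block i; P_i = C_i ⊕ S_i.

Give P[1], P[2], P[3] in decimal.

P[1] = 123, P[2] = 106, P[3] = 199

P[1]: T = 86, S = E(K, T) = 85; 46 ⊕ 85 = 123.
P[2]: T = 87, S = E(K, T) = 84; 62 ⊕ 84 = 106.
P[3]: T = 88, S = E(K, T) = 91; 156 ⊕ 91 = 199.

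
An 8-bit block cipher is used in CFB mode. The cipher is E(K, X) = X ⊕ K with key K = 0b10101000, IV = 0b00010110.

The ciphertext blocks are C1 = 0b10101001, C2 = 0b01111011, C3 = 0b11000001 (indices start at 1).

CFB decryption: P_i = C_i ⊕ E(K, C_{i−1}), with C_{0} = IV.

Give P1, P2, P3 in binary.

P1: E(K, 0b00010110) = 0b10111110; 0b10101001 ⊕ 0b10111110 = 0b00010111.
P2: E(K, 0b10101001) = 0b00000001; 0b01111011 ⊕ 0b00000001 = 0b01111010.
P3: E(K, 0b01111011) = 0b11010011; 0b11000001 ⊕ 0b11010011 = 0b00010010.

P1 = 0b00010111, P2 = 0b01111010, P3 = 0b00010010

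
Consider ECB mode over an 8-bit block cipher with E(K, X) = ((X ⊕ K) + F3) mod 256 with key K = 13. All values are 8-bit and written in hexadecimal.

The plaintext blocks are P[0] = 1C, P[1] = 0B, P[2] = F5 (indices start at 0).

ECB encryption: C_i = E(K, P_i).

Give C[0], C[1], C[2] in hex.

C[0]: E(K, 1C) = 02.
C[1]: E(K, 0B) = 0B.
C[2]: E(K, F5) = D9.

C[0] = 02, C[1] = 0B, C[2] = D9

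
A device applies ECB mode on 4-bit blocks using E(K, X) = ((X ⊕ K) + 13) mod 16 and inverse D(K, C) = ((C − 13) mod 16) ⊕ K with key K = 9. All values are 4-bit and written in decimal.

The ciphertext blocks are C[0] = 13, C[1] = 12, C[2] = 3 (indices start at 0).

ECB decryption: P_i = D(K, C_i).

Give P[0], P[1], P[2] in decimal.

P[0] = 9, P[1] = 6, P[2] = 15

P[0]: D(K, 13) = 9.
P[1]: D(K, 12) = 6.
P[2]: D(K, 3) = 15.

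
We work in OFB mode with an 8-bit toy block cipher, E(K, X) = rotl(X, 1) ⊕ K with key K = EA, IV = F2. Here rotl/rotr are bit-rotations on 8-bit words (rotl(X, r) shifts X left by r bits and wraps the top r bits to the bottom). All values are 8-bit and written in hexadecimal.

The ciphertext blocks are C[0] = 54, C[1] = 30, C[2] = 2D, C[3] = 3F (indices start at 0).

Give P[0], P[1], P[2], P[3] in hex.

P[0] = 5B, P[1] = C4, P[2] = 2E, P[3] = D3

OFB decryption: S_i = E(K, S_{i−1}) with S_{−1} = IV; P_i = C_i ⊕ S_i.
P[0]: S = E(K, F2) = 0F; 54 ⊕ 0F = 5B.
P[1]: S = E(K, 0F) = F4; 30 ⊕ F4 = C4.
P[2]: S = E(K, F4) = 03; 2D ⊕ 03 = 2E.
P[3]: S = E(K, 03) = EC; 3F ⊕ EC = D3.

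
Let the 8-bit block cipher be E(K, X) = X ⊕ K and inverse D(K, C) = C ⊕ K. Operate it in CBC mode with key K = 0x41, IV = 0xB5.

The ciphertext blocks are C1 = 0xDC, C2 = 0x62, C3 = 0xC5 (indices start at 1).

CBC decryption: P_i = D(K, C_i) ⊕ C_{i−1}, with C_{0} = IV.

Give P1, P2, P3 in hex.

P1: D(K, 0xDC) = 0x9D; 0x9D ⊕ 0xB5 = 0x28.
P2: D(K, 0x62) = 0x23; 0x23 ⊕ 0xDC = 0xFF.
P3: D(K, 0xC5) = 0x84; 0x84 ⊕ 0x62 = 0xE6.

P1 = 0x28, P2 = 0xFF, P3 = 0xE6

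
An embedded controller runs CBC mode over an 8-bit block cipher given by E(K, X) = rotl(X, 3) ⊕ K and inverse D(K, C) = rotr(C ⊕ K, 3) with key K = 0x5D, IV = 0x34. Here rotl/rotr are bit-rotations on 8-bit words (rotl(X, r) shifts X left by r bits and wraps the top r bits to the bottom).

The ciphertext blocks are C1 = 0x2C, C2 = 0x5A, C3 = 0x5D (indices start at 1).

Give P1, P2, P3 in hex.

P1 = 0x1A, P2 = 0xCC, P3 = 0x5A

CBC decryption: P_i = D(K, C_i) ⊕ C_{i−1}, with C_{0} = IV.
P1: D(K, 0x2C) = 0x2E; 0x2E ⊕ 0x34 = 0x1A.
P2: D(K, 0x5A) = 0xE0; 0xE0 ⊕ 0x2C = 0xCC.
P3: D(K, 0x5D) = 0x00; 0x00 ⊕ 0x5A = 0x5A.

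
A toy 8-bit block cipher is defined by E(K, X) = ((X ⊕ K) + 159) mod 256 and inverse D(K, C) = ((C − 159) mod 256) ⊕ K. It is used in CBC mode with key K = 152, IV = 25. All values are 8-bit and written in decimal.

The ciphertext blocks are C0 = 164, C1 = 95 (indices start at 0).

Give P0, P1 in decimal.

P0 = 132, P1 = 252

CBC decryption: P_i = D(K, C_i) ⊕ C_{i−1}, with C_{−1} = IV.
P0: D(K, 164) = 157; 157 ⊕ 25 = 132.
P1: D(K, 95) = 88; 88 ⊕ 164 = 252.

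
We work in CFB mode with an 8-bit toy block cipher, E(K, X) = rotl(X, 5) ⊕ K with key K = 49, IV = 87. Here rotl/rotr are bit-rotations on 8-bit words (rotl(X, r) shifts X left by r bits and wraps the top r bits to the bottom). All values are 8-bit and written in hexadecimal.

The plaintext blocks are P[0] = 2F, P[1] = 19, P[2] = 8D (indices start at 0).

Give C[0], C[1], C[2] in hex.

CFB encryption: C_i = P_i ⊕ E(K, C_{i−1}), with C_{−1} = IV.
C[0]: E(K, 87) = B9; 2F ⊕ B9 = 96.
C[1]: E(K, 96) = 9B; 19 ⊕ 9B = 82.
C[2]: E(K, 82) = 19; 8D ⊕ 19 = 94.

C[0] = 96, C[1] = 82, C[2] = 94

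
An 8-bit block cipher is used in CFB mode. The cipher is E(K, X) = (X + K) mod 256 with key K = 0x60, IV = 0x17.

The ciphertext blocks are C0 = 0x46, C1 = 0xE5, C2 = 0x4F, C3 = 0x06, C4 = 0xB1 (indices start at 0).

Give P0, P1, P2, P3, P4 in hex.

CFB decryption: P_i = C_i ⊕ E(K, C_{i−1}), with C_{−1} = IV.
P0: E(K, 0x17) = 0x77; 0x46 ⊕ 0x77 = 0x31.
P1: E(K, 0x46) = 0xA6; 0xE5 ⊕ 0xA6 = 0x43.
P2: E(K, 0xE5) = 0x45; 0x4F ⊕ 0x45 = 0x0A.
P3: E(K, 0x4F) = 0xAF; 0x06 ⊕ 0xAF = 0xA9.
P4: E(K, 0x06) = 0x66; 0xB1 ⊕ 0x66 = 0xD7.

P0 = 0x31, P1 = 0x43, P2 = 0x0A, P3 = 0xA9, P4 = 0xD7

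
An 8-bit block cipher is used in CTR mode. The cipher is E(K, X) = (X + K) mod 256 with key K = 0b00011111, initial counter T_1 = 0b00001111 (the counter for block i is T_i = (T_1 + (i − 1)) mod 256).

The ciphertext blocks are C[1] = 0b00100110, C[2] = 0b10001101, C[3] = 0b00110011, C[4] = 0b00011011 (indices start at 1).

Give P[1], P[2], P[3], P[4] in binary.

CTR decryption: S_i = E(K, T_i) where T_i is the counter for block i; P_i = C_i ⊕ S_i.
P[1]: T = 0b00001111, S = E(K, T) = 0b00101110; 0b00100110 ⊕ 0b00101110 = 0b00001000.
P[2]: T = 0b00010000, S = E(K, T) = 0b00101111; 0b10001101 ⊕ 0b00101111 = 0b10100010.
P[3]: T = 0b00010001, S = E(K, T) = 0b00110000; 0b00110011 ⊕ 0b00110000 = 0b00000011.
P[4]: T = 0b00010010, S = E(K, T) = 0b00110001; 0b00011011 ⊕ 0b00110001 = 0b00101010.

P[1] = 0b00001000, P[2] = 0b10100010, P[3] = 0b00000011, P[4] = 0b00101010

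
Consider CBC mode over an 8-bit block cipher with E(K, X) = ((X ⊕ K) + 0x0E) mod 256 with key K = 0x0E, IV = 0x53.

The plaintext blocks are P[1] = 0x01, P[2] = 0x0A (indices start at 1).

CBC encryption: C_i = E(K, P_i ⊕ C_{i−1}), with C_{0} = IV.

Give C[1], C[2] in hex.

C[1]: P[1] ⊕ 0x53 = 0x52; E(K, 0x52) = 0x6A.
C[2]: P[2] ⊕ 0x6A = 0x60; E(K, 0x60) = 0x7C.

C[1] = 0x6A, C[2] = 0x7C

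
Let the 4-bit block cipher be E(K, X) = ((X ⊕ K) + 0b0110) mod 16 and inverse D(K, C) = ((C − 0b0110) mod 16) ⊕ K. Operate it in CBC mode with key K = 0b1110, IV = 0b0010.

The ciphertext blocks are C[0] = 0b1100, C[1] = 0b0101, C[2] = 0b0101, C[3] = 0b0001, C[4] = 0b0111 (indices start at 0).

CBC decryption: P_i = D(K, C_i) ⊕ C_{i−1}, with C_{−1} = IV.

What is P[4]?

P[4]: D(K, 0b0111) = 0b1111; 0b1111 ⊕ 0b0001 = 0b1110.

P[4] = 0b1110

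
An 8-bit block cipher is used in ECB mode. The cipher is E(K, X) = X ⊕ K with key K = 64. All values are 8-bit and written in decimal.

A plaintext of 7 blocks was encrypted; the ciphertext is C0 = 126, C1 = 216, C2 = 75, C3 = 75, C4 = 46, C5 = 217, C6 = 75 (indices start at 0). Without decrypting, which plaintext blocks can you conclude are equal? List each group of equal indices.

P2 = P3 = P6

ECB encrypts each block independently with the same key, so equal ciphertext blocks imply equal plaintext blocks.
C2 = C3 = C6 = 75, so P2 = P3 = P6.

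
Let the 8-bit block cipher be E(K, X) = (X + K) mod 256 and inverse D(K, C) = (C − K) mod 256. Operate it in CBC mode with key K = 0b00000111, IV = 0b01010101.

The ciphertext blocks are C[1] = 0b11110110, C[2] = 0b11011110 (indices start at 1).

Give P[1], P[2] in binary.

P[1] = 0b10111010, P[2] = 0b00100001

CBC decryption: P_i = D(K, C_i) ⊕ C_{i−1}, with C_{0} = IV.
P[1]: D(K, 0b11110110) = 0b11101111; 0b11101111 ⊕ 0b01010101 = 0b10111010.
P[2]: D(K, 0b11011110) = 0b11010111; 0b11010111 ⊕ 0b11110110 = 0b00100001.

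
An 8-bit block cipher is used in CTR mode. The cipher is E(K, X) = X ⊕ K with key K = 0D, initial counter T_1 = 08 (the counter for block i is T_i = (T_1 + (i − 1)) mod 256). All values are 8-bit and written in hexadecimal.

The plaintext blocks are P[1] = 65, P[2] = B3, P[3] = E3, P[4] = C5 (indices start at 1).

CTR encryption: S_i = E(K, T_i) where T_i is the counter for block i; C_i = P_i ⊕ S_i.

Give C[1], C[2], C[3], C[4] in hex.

C[1] = 60, C[2] = B7, C[3] = E4, C[4] = C3

C[1]: T = 08, S = E(K, T) = 05; 65 ⊕ 05 = 60.
C[2]: T = 09, S = E(K, T) = 04; B3 ⊕ 04 = B7.
C[3]: T = 0A, S = E(K, T) = 07; E3 ⊕ 07 = E4.
C[4]: T = 0B, S = E(K, T) = 06; C5 ⊕ 06 = C3.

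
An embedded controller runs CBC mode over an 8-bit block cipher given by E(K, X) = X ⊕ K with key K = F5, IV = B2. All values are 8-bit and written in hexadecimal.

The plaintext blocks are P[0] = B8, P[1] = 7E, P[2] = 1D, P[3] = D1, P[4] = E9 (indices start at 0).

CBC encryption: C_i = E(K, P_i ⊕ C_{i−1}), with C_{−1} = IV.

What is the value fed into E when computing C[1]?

C[0]: P[0] ⊕ B2 = 0A; E(K, 0A) = FF.
C[1]: P[1] ⊕ FF = 81; E(K, 81) = 74.
So the input to E for block [1] is 81.

81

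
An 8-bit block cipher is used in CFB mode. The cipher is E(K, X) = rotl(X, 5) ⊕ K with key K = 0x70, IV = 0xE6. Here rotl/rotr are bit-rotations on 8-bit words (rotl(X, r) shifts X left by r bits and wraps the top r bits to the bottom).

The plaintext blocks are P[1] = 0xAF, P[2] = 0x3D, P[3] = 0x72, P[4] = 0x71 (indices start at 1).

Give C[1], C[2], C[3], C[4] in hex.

C[1] = 0x03, C[2] = 0x2D, C[3] = 0xA7, C[4] = 0xF5

CFB encryption: C_i = P_i ⊕ E(K, C_{i−1}), with C_{0} = IV.
C[1]: E(K, 0xE6) = 0xAC; 0xAF ⊕ 0xAC = 0x03.
C[2]: E(K, 0x03) = 0x10; 0x3D ⊕ 0x10 = 0x2D.
C[3]: E(K, 0x2D) = 0xD5; 0x72 ⊕ 0xD5 = 0xA7.
C[4]: E(K, 0xA7) = 0x84; 0x71 ⊕ 0x84 = 0xF5.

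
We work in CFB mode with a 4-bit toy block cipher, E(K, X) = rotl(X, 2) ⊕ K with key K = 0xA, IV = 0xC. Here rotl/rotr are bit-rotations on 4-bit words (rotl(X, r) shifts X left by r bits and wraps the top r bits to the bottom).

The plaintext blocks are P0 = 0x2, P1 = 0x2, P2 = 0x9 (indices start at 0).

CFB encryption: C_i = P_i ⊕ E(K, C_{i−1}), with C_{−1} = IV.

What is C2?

C0: E(K, 0xC) = 0x9; 0x2 ⊕ 0x9 = 0xB.
C1: E(K, 0xB) = 0x4; 0x2 ⊕ 0x4 = 0x6.
C2: E(K, 0x6) = 0x3; 0x9 ⊕ 0x3 = 0xA.

C2 = 0xA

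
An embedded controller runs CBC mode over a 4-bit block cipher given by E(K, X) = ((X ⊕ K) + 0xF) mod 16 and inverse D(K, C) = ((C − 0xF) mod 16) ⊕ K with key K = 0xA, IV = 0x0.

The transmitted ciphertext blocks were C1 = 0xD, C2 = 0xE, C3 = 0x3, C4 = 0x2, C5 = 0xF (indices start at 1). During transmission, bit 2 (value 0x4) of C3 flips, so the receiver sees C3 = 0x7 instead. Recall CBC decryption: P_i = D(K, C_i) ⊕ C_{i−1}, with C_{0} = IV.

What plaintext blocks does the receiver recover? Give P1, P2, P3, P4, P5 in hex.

P1 = 0x4, P2 = 0x8, P3 = 0xC, P4 = 0xE, P5 = 0x8

Only C3 changed, to 0x7. In CBC, a change in C_i garbles P_i and flips the same bit in P_{i+1}. Decrypting the received ciphertext:
P1: D(K, 0xD) = 0x4; 0x4 ⊕ 0x0 = 0x4.
P2: D(K, 0xE) = 0x5; 0x5 ⊕ 0xD = 0x8.
P3: D(K, 0x7) = 0x2; 0x2 ⊕ 0xE = 0xC.
P4: D(K, 0x2) = 0x9; 0x9 ⊕ 0x7 = 0xE.
P5: D(K, 0xF) = 0xA; 0xA ⊕ 0x2 = 0x8.
Blocks that differ from the original plaintext: P3, P4.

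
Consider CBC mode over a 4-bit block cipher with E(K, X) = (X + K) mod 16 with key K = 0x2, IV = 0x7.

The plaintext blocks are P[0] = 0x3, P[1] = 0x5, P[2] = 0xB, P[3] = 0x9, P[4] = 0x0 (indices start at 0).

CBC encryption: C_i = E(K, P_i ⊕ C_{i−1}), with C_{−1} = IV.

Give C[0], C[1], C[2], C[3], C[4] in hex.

C[0]: P[0] ⊕ 0x7 = 0x4; E(K, 0x4) = 0x6.
C[1]: P[1] ⊕ 0x6 = 0x3; E(K, 0x3) = 0x5.
C[2]: P[2] ⊕ 0x5 = 0xE; E(K, 0xE) = 0x0.
C[3]: P[3] ⊕ 0x0 = 0x9; E(K, 0x9) = 0xB.
C[4]: P[4] ⊕ 0xB = 0xB; E(K, 0xB) = 0xD.

C[0] = 0x6, C[1] = 0x5, C[2] = 0x0, C[3] = 0xB, C[4] = 0xD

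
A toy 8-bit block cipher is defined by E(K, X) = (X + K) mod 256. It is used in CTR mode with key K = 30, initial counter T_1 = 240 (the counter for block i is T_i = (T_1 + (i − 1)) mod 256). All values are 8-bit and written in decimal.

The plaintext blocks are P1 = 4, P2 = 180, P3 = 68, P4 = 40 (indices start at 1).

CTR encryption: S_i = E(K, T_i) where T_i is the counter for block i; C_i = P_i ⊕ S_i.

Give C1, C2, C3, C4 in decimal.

C1 = 10, C2 = 187, C3 = 84, C4 = 57

C1: T = 240, S = E(K, T) = 14; 4 ⊕ 14 = 10.
C2: T = 241, S = E(K, T) = 15; 180 ⊕ 15 = 187.
C3: T = 242, S = E(K, T) = 16; 68 ⊕ 16 = 84.
C4: T = 243, S = E(K, T) = 17; 40 ⊕ 17 = 57.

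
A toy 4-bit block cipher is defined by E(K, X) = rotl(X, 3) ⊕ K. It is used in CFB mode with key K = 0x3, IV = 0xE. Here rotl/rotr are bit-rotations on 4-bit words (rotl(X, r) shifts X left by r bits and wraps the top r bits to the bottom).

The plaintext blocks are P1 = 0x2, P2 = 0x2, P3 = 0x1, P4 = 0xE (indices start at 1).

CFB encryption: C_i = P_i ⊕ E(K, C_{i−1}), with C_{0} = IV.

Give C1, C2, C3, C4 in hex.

C1: E(K, 0xE) = 0x4; 0x2 ⊕ 0x4 = 0x6.
C2: E(K, 0x6) = 0x0; 0x2 ⊕ 0x0 = 0x2.
C3: E(K, 0x2) = 0x2; 0x1 ⊕ 0x2 = 0x3.
C4: E(K, 0x3) = 0xA; 0xE ⊕ 0xA = 0x4.

C1 = 0x6, C2 = 0x2, C3 = 0x3, C4 = 0x4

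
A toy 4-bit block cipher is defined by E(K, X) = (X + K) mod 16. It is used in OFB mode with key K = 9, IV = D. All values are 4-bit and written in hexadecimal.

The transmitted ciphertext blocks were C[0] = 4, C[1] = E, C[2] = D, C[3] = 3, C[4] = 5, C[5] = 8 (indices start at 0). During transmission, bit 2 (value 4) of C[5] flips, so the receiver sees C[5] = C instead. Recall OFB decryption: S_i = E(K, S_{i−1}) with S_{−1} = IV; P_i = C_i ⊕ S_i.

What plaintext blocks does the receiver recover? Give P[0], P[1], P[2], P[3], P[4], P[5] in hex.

Only C[5] changed, to C. In OFB, a change in C_i flips the same bit in P_i only; the keystream is unaffected. Decrypting the received ciphertext:
P[0]: S = E(K, D) = 6; 4 ⊕ 6 = 2.
P[1]: S = E(K, 6) = F; E ⊕ F = 1.
P[2]: S = E(K, F) = 8; D ⊕ 8 = 5.
P[3]: S = E(K, 8) = 1; 3 ⊕ 1 = 2.
P[4]: S = E(K, 1) = A; 5 ⊕ A = F.
P[5]: S = E(K, A) = 3; C ⊕ 3 = F.
Blocks that differ from the original plaintext: P[5].

P[0] = 2, P[1] = 1, P[2] = 5, P[3] = 2, P[4] = F, P[5] = F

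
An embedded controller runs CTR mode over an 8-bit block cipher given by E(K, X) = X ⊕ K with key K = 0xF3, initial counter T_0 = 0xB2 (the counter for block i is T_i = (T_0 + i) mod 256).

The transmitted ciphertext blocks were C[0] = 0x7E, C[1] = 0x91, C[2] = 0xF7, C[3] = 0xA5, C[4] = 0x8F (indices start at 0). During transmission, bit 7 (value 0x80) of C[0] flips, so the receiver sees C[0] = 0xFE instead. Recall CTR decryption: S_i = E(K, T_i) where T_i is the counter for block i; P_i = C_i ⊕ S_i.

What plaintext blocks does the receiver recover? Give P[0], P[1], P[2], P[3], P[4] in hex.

Only C[0] changed, to 0xFE. In CTR, a change in C_i flips the same bit in P_i only; the keystream is unaffected. Decrypting the received ciphertext:
P[0]: T = 0xB2, S = E(K, T) = 0x41; 0xFE ⊕ 0x41 = 0xBF.
P[1]: T = 0xB3, S = E(K, T) = 0x40; 0x91 ⊕ 0x40 = 0xD1.
P[2]: T = 0xB4, S = E(K, T) = 0x47; 0xF7 ⊕ 0x47 = 0xB0.
P[3]: T = 0xB5, S = E(K, T) = 0x46; 0xA5 ⊕ 0x46 = 0xE3.
P[4]: T = 0xB6, S = E(K, T) = 0x45; 0x8F ⊕ 0x45 = 0xCA.
Blocks that differ from the original plaintext: P[0].

P[0] = 0xBF, P[1] = 0xD1, P[2] = 0xB0, P[3] = 0xE3, P[4] = 0xCA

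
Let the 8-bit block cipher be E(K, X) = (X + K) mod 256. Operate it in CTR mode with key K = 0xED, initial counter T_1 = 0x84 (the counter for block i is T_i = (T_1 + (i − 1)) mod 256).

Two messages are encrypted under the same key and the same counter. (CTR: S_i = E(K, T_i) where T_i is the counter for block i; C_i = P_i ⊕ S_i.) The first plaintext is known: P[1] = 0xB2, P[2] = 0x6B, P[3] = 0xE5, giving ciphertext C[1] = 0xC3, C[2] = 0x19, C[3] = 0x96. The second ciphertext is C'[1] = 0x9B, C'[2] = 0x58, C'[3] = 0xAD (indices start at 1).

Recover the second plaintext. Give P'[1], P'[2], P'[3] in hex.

P'[1] = 0xEA, P'[2] = 0x2A, P'[3] = 0xDE

In CTR with a reused counter, both messages share the same keystream S_i, so C_i ⊕ C'_i = P_i ⊕ P'_i and thus P'_i = P_i ⊕ C_i ⊕ C'_i.
P'[1]: 0xB2 ⊕ 0xC3 ⊕ 0x9B = 0xEA.
P'[2]: 0x6B ⊕ 0x19 ⊕ 0x58 = 0x2A.
P'[3]: 0xE5 ⊕ 0x96 ⊕ 0xAD = 0xDE.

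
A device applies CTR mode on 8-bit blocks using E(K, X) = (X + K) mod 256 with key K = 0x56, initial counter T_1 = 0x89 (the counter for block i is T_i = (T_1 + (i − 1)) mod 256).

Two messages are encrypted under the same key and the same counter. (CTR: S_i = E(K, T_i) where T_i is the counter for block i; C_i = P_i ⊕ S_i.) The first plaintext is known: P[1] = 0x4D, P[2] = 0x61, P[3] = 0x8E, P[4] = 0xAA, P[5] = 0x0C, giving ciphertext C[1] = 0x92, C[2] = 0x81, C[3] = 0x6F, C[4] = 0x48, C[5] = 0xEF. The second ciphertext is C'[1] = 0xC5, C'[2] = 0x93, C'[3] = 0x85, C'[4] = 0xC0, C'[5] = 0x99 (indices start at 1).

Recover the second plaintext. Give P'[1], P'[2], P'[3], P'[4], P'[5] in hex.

In CTR with a reused counter, both messages share the same keystream S_i, so C_i ⊕ C'_i = P_i ⊕ P'_i and thus P'_i = P_i ⊕ C_i ⊕ C'_i.
P'[1]: 0x4D ⊕ 0x92 ⊕ 0xC5 = 0x1A.
P'[2]: 0x61 ⊕ 0x81 ⊕ 0x93 = 0x73.
P'[3]: 0x8E ⊕ 0x6F ⊕ 0x85 = 0x64.
P'[4]: 0xAA ⊕ 0x48 ⊕ 0xC0 = 0x22.
P'[5]: 0x0C ⊕ 0xEF ⊕ 0x99 = 0x7A.

P'[1] = 0x1A, P'[2] = 0x73, P'[3] = 0x64, P'[4] = 0x22, P'[5] = 0x7A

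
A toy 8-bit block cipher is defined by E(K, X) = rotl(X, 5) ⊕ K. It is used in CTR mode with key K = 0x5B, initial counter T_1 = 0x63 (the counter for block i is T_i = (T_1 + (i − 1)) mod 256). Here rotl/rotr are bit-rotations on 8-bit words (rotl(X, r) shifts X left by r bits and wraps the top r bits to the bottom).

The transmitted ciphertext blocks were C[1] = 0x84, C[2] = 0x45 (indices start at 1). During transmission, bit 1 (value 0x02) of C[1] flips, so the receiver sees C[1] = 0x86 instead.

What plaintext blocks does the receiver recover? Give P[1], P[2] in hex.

CTR decryption: S_i = E(K, T_i) where T_i is the counter for block i; P_i = C_i ⊕ S_i.
Only C[1] changed, to 0x86. In CTR, a change in C_i flips the same bit in P_i only; the keystream is unaffected. Decrypting the received ciphertext:
P[1]: T = 0x63, S = E(K, T) = 0x37; 0x86 ⊕ 0x37 = 0xB1.
P[2]: T = 0x64, S = E(K, T) = 0xD7; 0x45 ⊕ 0xD7 = 0x92.
Blocks that differ from the original plaintext: P[1].

P[1] = 0xB1, P[2] = 0x92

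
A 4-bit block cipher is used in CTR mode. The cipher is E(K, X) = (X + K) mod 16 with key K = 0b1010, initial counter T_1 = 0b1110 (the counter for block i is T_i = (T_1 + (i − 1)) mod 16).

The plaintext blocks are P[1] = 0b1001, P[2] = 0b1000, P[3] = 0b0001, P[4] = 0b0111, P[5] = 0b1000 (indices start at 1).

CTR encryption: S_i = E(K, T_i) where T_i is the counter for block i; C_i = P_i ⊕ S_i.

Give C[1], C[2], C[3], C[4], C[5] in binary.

C[1] = 0b0001, C[2] = 0b0001, C[3] = 0b1011, C[4] = 0b1100, C[5] = 0b0100

C[1]: T = 0b1110, S = E(K, T) = 0b1000; 0b1001 ⊕ 0b1000 = 0b0001.
C[2]: T = 0b1111, S = E(K, T) = 0b1001; 0b1000 ⊕ 0b1001 = 0b0001.
C[3]: T = 0b0000, S = E(K, T) = 0b1010; 0b0001 ⊕ 0b1010 = 0b1011.
C[4]: T = 0b0001, S = E(K, T) = 0b1011; 0b0111 ⊕ 0b1011 = 0b1100.
C[5]: T = 0b0010, S = E(K, T) = 0b1100; 0b1000 ⊕ 0b1100 = 0b0100.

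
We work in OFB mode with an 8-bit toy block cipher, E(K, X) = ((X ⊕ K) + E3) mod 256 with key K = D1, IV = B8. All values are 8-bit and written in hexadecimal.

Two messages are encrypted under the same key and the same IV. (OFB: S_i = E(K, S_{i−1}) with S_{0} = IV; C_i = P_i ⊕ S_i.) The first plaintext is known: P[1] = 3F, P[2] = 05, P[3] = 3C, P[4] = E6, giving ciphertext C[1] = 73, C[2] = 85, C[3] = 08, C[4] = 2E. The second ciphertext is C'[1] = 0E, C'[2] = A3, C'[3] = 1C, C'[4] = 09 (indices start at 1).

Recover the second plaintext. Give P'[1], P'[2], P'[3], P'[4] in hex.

P'[1] = 42, P'[2] = 23, P'[3] = 28, P'[4] = C1

In OFB with a reused IV, both messages share the same keystream S_i, so C_i ⊕ C'_i = P_i ⊕ P'_i and thus P'_i = P_i ⊕ C_i ⊕ C'_i.
P'[1]: 3F ⊕ 73 ⊕ 0E = 42.
P'[2]: 05 ⊕ 85 ⊕ A3 = 23.
P'[3]: 3C ⊕ 08 ⊕ 1C = 28.
P'[4]: E6 ⊕ 2E ⊕ 09 = C1.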